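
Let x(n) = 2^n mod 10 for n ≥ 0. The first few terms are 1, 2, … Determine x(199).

Computing terms: x(0) = 1, x(1) = 2, x(2) = 4, x(3) = 8, x(4) = 6, x(5) = 2.
Since x(5) = x(1) = 2, the sequence is eventually periodic: after a pre-period of length 1 it cycles with period 4.
For n ≥ 1, x(n) depends only on (n - 1) mod 4. (199 - 1) mod 4 = 2, so x(199) = x(3) = 8.

8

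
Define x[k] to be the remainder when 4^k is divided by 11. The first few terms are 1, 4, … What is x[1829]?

Computing terms: x[0] = 1,  x[1] = 4,  x[2] = 5,  x[3] = 9,  x[4] = 3,  x[5] = 1.
Since x[5] = x[0] = 1, the sequence is periodic with period 5.
So x[1829] = x[0 + ((1829-0) mod 5)] = x[4] = 3.

3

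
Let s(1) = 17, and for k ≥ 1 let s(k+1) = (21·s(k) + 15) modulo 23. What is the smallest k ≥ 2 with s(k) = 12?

6

Computing terms: s(1) = 17, s(2) = 4, s(3) = 7, s(4) = 1, s(5) = 13, s(6) = 12, s(7) = 14, s(8) = 10, s(9) = 18, s(10) = 2, s(11) = 11, s(12) = 16, s(13) = 6, s(14) = 3, s(15) = 9, s(16) = 20, s(17) = 21, s(18) = 19, s(19) = 0, s(20) = 15, s(21) = 8, s(22) = 22, s(23) = 17.
Since s(23) = s(1) = 17, the sequence is periodic with period 22.
The value 12 first appears (with k ≥ 2) at s(6).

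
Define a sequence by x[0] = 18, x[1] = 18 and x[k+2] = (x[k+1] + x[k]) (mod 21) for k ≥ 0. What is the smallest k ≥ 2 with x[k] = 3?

6

Listing terms: x[0] = 18; x[1] = 18; x[2] = 15; x[3] = 12; x[4] = 6; x[5] = 18; x[6] = 3; x[7] = 0; x[8] = 3; x[9] = 3; x[10] = 6; x[11] = 9; x[12] = 15; x[13] = 3; x[14] = 18; x[15] = 0; x[16] = 18; x[17] = 18.
Since (x[16], x[17]) = (x[0], x[1]) = (18, 18) (two consecutive terms determine the rest), the sequence is periodic with period 16.
The value 3 first appears (with k ≥ 2) at x[6].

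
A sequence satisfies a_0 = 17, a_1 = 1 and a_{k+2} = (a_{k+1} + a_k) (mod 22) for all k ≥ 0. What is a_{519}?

We have a_0 = 17, a_1 = 1, a_2 = 18, a_3 = 19, a_4 = 15, a_5 = 12, a_6 = 5, a_7 = 17, a_8 = 0, a_9 = 17, a_{10} = 17, a_{11} = 12, a_{12} = 7, a_{13} = 19, a_{14} = 4, a_{15} = 1, a_{16} = 5, a_{17} = 6, a_{18} = 11, a_{19} = 17, a_{20} = 6, a_{21} = 1, a_{22} = 7, a_{23} = 8, a_{24} = 15, a_{25} = 1, a_{26} = 16, a_{27} = 17, a_{28} = 11, a_{29} = 6, a_{30} = 17, a_{31} = 1.
Since (a_{30}, a_{31}) = (a_0, a_1) = (17, 1) (two consecutive terms determine the rest), the sequence is periodic with period 30.
(519 - 0) mod 30 = 9, so a_{519} = a_9 = 17.

17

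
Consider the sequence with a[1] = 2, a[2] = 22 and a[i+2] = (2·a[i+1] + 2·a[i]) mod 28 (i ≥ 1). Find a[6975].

24

a[1] = 2, a[2] = 22, a[3] = 20, a[4] = 0, a[5] = 12, a[6] = 24, a[7] = 16, a[8] = 24, a[9] = 24, a[10] = 12, a[11] = 16, a[12] = 0, a[13] = 4, a[14] = 8, a[15] = 24, a[16] = 8, a[17] = 8, a[18] = 4, a[19] = 24, a[20] = 0, a[21] = 20, a[22] = 12, a[23] = 8, a[24] = 12, a[25] = 12, a[26] = 20, a[27] = 8, a[28] = 0, a[29] = 16, a[30] = 4, a[31] = 12, a[32] = 4, a[33] = 4, a[34] = 16, a[35] = 12, a[36] = 0, a[37] = 24, a[38] = 20, a[39] = 4, a[40] = 20, a[41] = 20, a[42] = 24, a[43] = 4, a[44] = 0, a[45] = 8, a[46] = 16, a[47] = 20, a[48] = 16, a[49] = 16, a[50] = 8, a[51] = 20, a[52] = 0.
Since (a[51], a[52]) = (a[3], a[4]) = (20, 0) (two consecutive terms determine the rest), the sequence is eventually periodic: after a pre-period of length 2 it cycles with period 48.
For i ≥ 3, a[i] depends only on (i - 3) mod 48. (6975 - 3) mod 48 = 12, so a[6975] = a[15] = 24.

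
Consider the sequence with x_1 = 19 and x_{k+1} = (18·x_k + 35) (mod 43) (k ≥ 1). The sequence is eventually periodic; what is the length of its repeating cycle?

42

Computing terms: x_1 = 19; x_2 = 33; x_3 = 27; x_4 = 5; x_5 = 39; x_6 = 6; x_7 = 14; x_8 = 29; x_9 = 41; x_{10} = 42; x_{11} = 17; x_{12} = 40; x_{13} = 24; x_{14} = 37; x_{15} = 13; x_{16} = 11; x_{17} = 18; x_{18} = 15; x_{19} = 4; x_{20} = 21; x_{21} = 26; x_{22} = 30; x_{23} = 16; x_{24} = 22; x_{25} = 1; x_{26} = 10; x_{27} = 0; x_{28} = 35; x_{29} = 20; x_{30} = 8; x_{31} = 7; x_{32} = 32; x_{33} = 9; x_{34} = 25; x_{35} = 12; x_{36} = 36; x_{37} = 38; x_{38} = 31; x_{39} = 34; x_{40} = 2; x_{41} = 28; x_{42} = 23; x_{43} = 19.
Since x_{43} = x_1 = 19, the sequence is periodic with period 42.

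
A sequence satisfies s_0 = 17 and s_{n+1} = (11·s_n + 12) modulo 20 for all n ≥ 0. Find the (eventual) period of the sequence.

Computing terms: s_0 = 17, s_1 = 19, s_2 = 1, s_3 = 3, s_4 = 5, s_5 = 7, s_6 = 9, s_7 = 11, s_8 = 13, s_9 = 15, s_{10} = 17.
Since s_{10} = s_0 = 17, the sequence is periodic with period 10.

10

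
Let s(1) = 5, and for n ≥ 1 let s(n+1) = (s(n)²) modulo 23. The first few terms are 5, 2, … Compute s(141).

18

s(1) = 5,  s(2) = 2,  s(3) = 4,  s(4) = 16,  s(5) = 3,  s(6) = 9,  s(7) = 12,  s(8) = 6,  s(9) = 13,  s(10) = 8,  s(11) = 18,  s(12) = 2.
Since s(12) = s(2) = 2, the sequence is eventually periodic: after a pre-period of length 1 it cycles with period 10.
For n ≥ 2, s(n) depends only on (n - 2) mod 10. (141 - 2) mod 10 = 9, so s(141) = s(11) = 18.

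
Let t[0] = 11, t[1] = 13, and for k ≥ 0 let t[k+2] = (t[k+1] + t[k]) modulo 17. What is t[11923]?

Listing terms: t[0] = 11, t[1] = 13, t[2] = 7, t[3] = 3, t[4] = 10, t[5] = 13, t[6] = 6, t[7] = 2, t[8] = 8, t[9] = 10, t[10] = 1, t[11] = 11, t[12] = 12, t[13] = 6, t[14] = 1, t[15] = 7, t[16] = 8, t[17] = 15, t[18] = 6, t[19] = 4, t[20] = 10, t[21] = 14, t[22] = 7, t[23] = 4, t[24] = 11, t[25] = 15, t[26] = 9, t[27] = 7, t[28] = 16, t[29] = 6, t[30] = 5, t[31] = 11, t[32] = 16, t[33] = 10, t[34] = 9, t[35] = 2, t[36] = 11, t[37] = 13.
Since (t[36], t[37]) = (t[0], t[1]) = (11, 13) (two consecutive terms determine the rest), the sequence is periodic with period 36.
(11923 - 0) mod 36 = 7, so t[11923] = t[7] = 2.

2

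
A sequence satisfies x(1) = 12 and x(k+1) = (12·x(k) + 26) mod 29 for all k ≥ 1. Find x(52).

Computing terms: x(1) = 12, x(2) = 25, x(3) = 7, x(4) = 23, x(5) = 12.
The sequence repeats with period 4.
So x(52) = x(1 + ((52-1) mod 4)) = x(4) = 23.

23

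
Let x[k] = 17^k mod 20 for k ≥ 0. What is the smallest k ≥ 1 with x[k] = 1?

4

Computing terms: x[0] = 1, x[1] = 17, x[2] = 9, x[3] = 13, x[4] = 1.
Since x[4] = x[0] = 1, the sequence is periodic with period 4.
The value 1 next appears (with k ≥ 1) at x[4].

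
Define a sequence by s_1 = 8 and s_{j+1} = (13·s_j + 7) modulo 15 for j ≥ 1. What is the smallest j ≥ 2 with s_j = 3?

We have s_1 = 8, s_2 = 6, s_3 = 10, s_4 = 2, s_5 = 3, s_6 = 1, s_7 = 5, s_8 = 12, s_9 = 13, s_{10} = 11, s_{11} = 0, s_{12} = 7, s_{13} = 8.
The sequence repeats with period 12.
The value 3 first appears (with j ≥ 2) at s_5.

5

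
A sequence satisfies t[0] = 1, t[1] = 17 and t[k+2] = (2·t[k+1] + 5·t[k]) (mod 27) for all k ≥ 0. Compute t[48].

Computing terms: t[0] = 1; t[1] = 17; t[2] = 12; t[3] = 1; t[4] = 8; t[5] = 21; t[6] = 1; t[7] = 26; t[8] = 3; t[9] = 1; t[10] = 17.
The sequence repeats with period 9.
(48 - 0) mod 9 = 3, so t[48] = t[3] = 1.

1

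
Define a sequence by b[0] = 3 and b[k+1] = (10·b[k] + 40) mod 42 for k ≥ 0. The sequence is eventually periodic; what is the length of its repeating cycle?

6

Computing terms: b[0] = 3, b[1] = 28, b[2] = 26, b[3] = 6, b[4] = 16, b[5] = 32, b[6] = 24, b[7] = 28.
Since b[7] = b[1] = 28, the sequence is eventually periodic: after a pre-period of length 1 it cycles with period 6.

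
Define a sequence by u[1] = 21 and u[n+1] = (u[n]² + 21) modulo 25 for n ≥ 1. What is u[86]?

12

We have u[1] = 21, u[2] = 12, u[3] = 15, u[4] = 21.
The sequence repeats with period 3.
(86 - 1) mod 3 = 1, so u[86] = u[2] = 12.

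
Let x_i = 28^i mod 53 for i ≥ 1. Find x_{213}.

49

Listing terms: x_1 = 28, x_2 = 42, x_3 = 10, x_4 = 15, x_5 = 49, x_6 = 47, x_7 = 44, x_8 = 13, x_9 = 46, x_{10} = 16, x_{11} = 24, x_{12} = 36, x_{13} = 1, x_{14} = 28.
Since x_{14} = x_1 = 28, the sequence is periodic with period 13.
(213 - 1) mod 13 = 4, so x_{213} = x_5 = 49.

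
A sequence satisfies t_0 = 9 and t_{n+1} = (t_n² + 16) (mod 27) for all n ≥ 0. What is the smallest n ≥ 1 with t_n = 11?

We have t_0 = 9, t_1 = 16, t_2 = 2, t_3 = 20, t_4 = 11, t_5 = 2.
Since t_5 = t_2 = 2, the sequence is eventually periodic: after a pre-period of length 2 it cycles with period 3.
The value 11 first appears (with n ≥ 1) at t_4.

4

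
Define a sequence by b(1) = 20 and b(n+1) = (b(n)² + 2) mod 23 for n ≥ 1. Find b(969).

8

Listing terms: b(1) = 20,  b(2) = 11,  b(3) = 8,  b(4) = 20.
The sequence repeats with period 3.
So b(969) = b(1 + ((969-1) mod 3)) = b(3) = 8.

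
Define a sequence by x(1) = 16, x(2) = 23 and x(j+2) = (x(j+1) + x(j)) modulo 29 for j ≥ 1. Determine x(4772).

27

Computing terms: x(1) = 16; x(2) = 23; x(3) = 10; x(4) = 4; x(5) = 14; x(6) = 18; x(7) = 3; x(8) = 21; x(9) = 24; x(10) = 16; x(11) = 11; x(12) = 27; x(13) = 9; x(14) = 7; x(15) = 16; x(16) = 23.
Since (x(15), x(16)) = (x(1), x(2)) = (16, 23) (two consecutive terms determine the rest), the sequence is periodic with period 14.
(4772 - 1) mod 14 = 11, so x(4772) = x(12) = 27.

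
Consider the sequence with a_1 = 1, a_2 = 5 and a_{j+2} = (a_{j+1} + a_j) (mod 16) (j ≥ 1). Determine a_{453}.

We have a_1 = 1; a_2 = 5; a_3 = 6; a_4 = 11; a_5 = 1; a_6 = 12; a_7 = 13; a_8 = 9; a_9 = 6; a_{10} = 15; a_{11} = 5; a_{12} = 4; a_{13} = 9; a_{14} = 13; a_{15} = 6; a_{16} = 3; a_{17} = 9; a_{18} = 12; a_{19} = 5; a_{20} = 1; a_{21} = 6; a_{22} = 7; a_{23} = 13; a_{24} = 4; a_{25} = 1; a_{26} = 5.
Since (a_{25}, a_{26}) = (a_1, a_2) = (1, 5) (two consecutive terms determine the rest), the sequence is periodic with period 24.
So a_{453} = a_{1 + ((453-1) mod 24)} = a_{21} = 6.

6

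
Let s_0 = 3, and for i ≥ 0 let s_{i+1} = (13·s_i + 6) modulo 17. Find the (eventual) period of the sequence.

4

s_0 = 3; s_1 = 11; s_2 = 13; s_3 = 5; s_4 = 3.
The sequence repeats with period 4.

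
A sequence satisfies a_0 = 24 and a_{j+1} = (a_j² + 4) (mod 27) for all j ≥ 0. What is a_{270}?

8

a_0 = 24,  a_1 = 13,  a_2 = 11,  a_3 = 17,  a_4 = 23,  a_5 = 20,  a_6 = 26,  a_7 = 5,  a_8 = 2,  a_9 = 8,  a_{10} = 14,  a_{11} = 11.
Since a_{11} = a_2 = 11, the sequence is eventually periodic: after a pre-period of length 2 it cycles with period 9.
For j ≥ 2, a_j depends only on (j - 2) mod 9. (270 - 2) mod 9 = 7, so a_{270} = a_9 = 8.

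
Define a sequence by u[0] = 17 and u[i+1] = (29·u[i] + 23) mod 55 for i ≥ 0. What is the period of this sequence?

We have u[0] = 17,  u[1] = 21,  u[2] = 27,  u[3] = 36,  u[4] = 22,  u[5] = 1,  u[6] = 52,  u[7] = 46,  u[8] = 37,  u[9] = 51,  u[10] = 17.
Since u[10] = u[0] = 17, the sequence is periodic with period 10.

10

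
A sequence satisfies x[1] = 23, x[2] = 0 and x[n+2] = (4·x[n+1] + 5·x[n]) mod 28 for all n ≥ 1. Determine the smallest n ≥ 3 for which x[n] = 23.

7

We have x[1] = 23,  x[2] = 0,  x[3] = 3,  x[4] = 12,  x[5] = 7,  x[6] = 4,  x[7] = 23,  x[8] = 0.
The sequence repeats with period 6.
The value 23 next appears (with n ≥ 3) at x[7].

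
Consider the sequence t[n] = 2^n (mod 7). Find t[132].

1

Computing terms: t[1] = 2; t[2] = 4; t[3] = 1; t[4] = 2.
Since t[4] = t[1] = 2, the sequence is periodic with period 3.
So t[132] = t[1 + ((132-1) mod 3)] = t[3] = 1.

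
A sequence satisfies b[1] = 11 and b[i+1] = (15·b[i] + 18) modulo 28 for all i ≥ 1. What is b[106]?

11

We have b[1] = 11; b[2] = 15; b[3] = 19; b[4] = 23; b[5] = 27; b[6] = 3; b[7] = 7; b[8] = 11.
Since b[8] = b[1] = 11, the sequence is periodic with period 7.
So b[106] = b[1 + ((106-1) mod 7)] = b[1] = 11.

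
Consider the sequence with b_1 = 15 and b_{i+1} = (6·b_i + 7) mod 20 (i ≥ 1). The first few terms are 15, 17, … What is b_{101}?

Computing terms: b_1 = 15,  b_2 = 17,  b_3 = 9,  b_4 = 1,  b_5 = 13,  b_6 = 5,  b_7 = 17.
Since b_7 = b_2 = 17, the sequence is eventually periodic: after a pre-period of length 1 it cycles with period 5.
For i ≥ 2, b_i depends only on (i - 2) mod 5. (101 - 2) mod 5 = 4, so b_{101} = b_6 = 5.

5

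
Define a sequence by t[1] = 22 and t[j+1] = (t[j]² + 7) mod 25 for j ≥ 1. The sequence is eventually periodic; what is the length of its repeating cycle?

We have t[1] = 22,  t[2] = 16,  t[3] = 13,  t[4] = 1,  t[5] = 8,  t[6] = 21,  t[7] = 23,  t[8] = 11,  t[9] = 3,  t[10] = 16.
Since t[10] = t[2] = 16, the sequence is eventually periodic: after a pre-period of length 1 it cycles with period 8.

8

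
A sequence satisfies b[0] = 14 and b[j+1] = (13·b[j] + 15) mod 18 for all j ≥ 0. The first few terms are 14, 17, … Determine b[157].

17

Computing terms: b[0] = 14,  b[1] = 17,  b[2] = 2,  b[3] = 5,  b[4] = 8,  b[5] = 11,  b[6] = 14.
The sequence repeats with period 6.
(157 - 0) mod 6 = 1, so b[157] = b[1] = 17.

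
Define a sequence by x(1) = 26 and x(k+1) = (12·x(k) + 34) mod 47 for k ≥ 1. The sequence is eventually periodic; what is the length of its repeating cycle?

Listing terms: x(1) = 26; x(2) = 17; x(3) = 3; x(4) = 23; x(5) = 28; x(6) = 41; x(7) = 9; x(8) = 1; x(9) = 46; x(10) = 22; x(11) = 16; x(12) = 38; x(13) = 20; x(14) = 39; x(15) = 32; x(16) = 42; x(17) = 21; x(18) = 4; x(19) = 35; x(20) = 31; x(21) = 30; x(22) = 18; x(23) = 15; x(24) = 26.
The sequence repeats with period 23.

23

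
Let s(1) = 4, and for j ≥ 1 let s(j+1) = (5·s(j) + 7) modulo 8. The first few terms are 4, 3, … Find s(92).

We have s(1) = 4, s(2) = 3, s(3) = 6, s(4) = 5, s(5) = 0, s(6) = 7, s(7) = 2, s(8) = 1, s(9) = 4.
The sequence repeats with period 8.
(92 - 1) mod 8 = 3, so s(92) = s(4) = 5.

5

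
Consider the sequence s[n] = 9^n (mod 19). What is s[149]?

Listing terms: s[0] = 1, s[1] = 9, s[2] = 5, s[3] = 7, s[4] = 6, s[5] = 16, s[6] = 11, s[7] = 4, s[8] = 17, s[9] = 1.
The sequence repeats with period 9.
So s[149] = s[0 + ((149-0) mod 9)] = s[5] = 16.

16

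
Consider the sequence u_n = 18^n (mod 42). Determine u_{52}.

18

Listing terms: u_0 = 1; u_1 = 18; u_2 = 30; u_3 = 36; u_4 = 18.
Since u_4 = u_1 = 18, the sequence is eventually periodic: after a pre-period of length 1 it cycles with period 3.
For n ≥ 1, u_n depends only on (n - 1) mod 3. (52 - 1) mod 3 = 0, so u_{52} = u_1 = 18.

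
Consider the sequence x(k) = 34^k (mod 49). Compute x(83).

Listing terms: x(1) = 34,  x(2) = 29,  x(3) = 6,  x(4) = 8,  x(5) = 27,  x(6) = 36,  x(7) = 48,  x(8) = 15,  x(9) = 20,  x(10) = 43,  x(11) = 41,  x(12) = 22,  x(13) = 13,  x(14) = 1,  x(15) = 34.
The sequence repeats with period 14.
(83 - 1) mod 14 = 12, so x(83) = x(13) = 13.

13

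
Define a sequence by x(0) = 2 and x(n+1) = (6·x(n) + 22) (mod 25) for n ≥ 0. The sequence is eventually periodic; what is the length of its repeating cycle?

Listing terms: x(0) = 2; x(1) = 9; x(2) = 1; x(3) = 3; x(4) = 15; x(5) = 12; x(6) = 19; x(7) = 11; x(8) = 13; x(9) = 0; x(10) = 22; x(11) = 4; x(12) = 21; x(13) = 23; x(14) = 10; x(15) = 7; x(16) = 14; x(17) = 6; x(18) = 8; x(19) = 20; x(20) = 17; x(21) = 24; x(22) = 16; x(23) = 18; x(24) = 5; x(25) = 2.
The sequence repeats with period 25.

25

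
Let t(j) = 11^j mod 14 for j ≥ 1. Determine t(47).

Listing terms: t(1) = 11, t(2) = 9, t(3) = 1, t(4) = 11.
The sequence repeats with period 3.
So t(47) = t(1 + ((47-1) mod 3)) = t(2) = 9.

9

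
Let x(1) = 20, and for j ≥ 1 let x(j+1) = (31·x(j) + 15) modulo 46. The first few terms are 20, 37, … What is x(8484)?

35

Listing terms: x(1) = 20, x(2) = 37, x(3) = 12, x(4) = 19, x(5) = 6, x(6) = 17, x(7) = 36, x(8) = 27, x(9) = 24, x(10) = 23, x(11) = 38, x(12) = 43, x(13) = 14, x(14) = 35, x(15) = 42, x(16) = 29, x(17) = 40, x(18) = 13, x(19) = 4, x(20) = 1, x(21) = 0, x(22) = 15, x(23) = 20.
Since x(23) = x(1) = 20, the sequence is periodic with period 22.
So x(8484) = x(1 + ((8484-1) mod 22)) = x(14) = 35.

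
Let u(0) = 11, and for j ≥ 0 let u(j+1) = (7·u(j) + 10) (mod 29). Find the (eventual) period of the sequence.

u(0) = 11; u(1) = 0; u(2) = 10; u(3) = 22; u(4) = 19; u(5) = 27; u(6) = 25; u(7) = 11.
The sequence repeats with period 7.

7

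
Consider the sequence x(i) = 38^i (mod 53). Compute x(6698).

36

We have x(0) = 1,  x(1) = 38,  x(2) = 13,  x(3) = 17,  x(4) = 10,  x(5) = 9,  x(6) = 24,  x(7) = 11,  x(8) = 47,  x(9) = 37,  x(10) = 28,  x(11) = 4,  x(12) = 46,  x(13) = 52,  x(14) = 15,  x(15) = 40,  x(16) = 36,  x(17) = 43,  x(18) = 44,  x(19) = 29,  x(20) = 42,  x(21) = 6,  x(22) = 16,  x(23) = 25,  x(24) = 49,  x(25) = 7,  x(26) = 1.
Since x(26) = x(0) = 1, the sequence is periodic with period 26.
(6698 - 0) mod 26 = 16, so x(6698) = x(16) = 36.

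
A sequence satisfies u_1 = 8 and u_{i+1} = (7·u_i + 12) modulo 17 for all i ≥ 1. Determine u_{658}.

0

Computing terms: u_1 = 8, u_2 = 0, u_3 = 12, u_4 = 11, u_5 = 4, u_6 = 6, u_7 = 3, u_8 = 16, u_9 = 5, u_{10} = 13, u_{11} = 1, u_{12} = 2, u_{13} = 9, u_{14} = 7, u_{15} = 10, u_{16} = 14, u_{17} = 8.
Since u_{17} = u_1 = 8, the sequence is periodic with period 16.
So u_{658} = u_{1 + ((658-1) mod 16)} = u_2 = 0.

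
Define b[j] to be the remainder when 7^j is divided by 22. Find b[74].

3

We have b[1] = 7,  b[2] = 5,  b[3] = 13,  b[4] = 3,  b[5] = 21,  b[6] = 15,  b[7] = 17,  b[8] = 9,  b[9] = 19,  b[10] = 1,  b[11] = 7.
The sequence repeats with period 10.
(74 - 1) mod 10 = 3, so b[74] = b[4] = 3.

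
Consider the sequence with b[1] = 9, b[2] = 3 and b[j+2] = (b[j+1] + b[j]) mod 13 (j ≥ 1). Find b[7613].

10

Computing terms: b[1] = 9,  b[2] = 3,  b[3] = 12,  b[4] = 2,  b[5] = 1,  b[6] = 3,  b[7] = 4,  b[8] = 7,  b[9] = 11,  b[10] = 5,  b[11] = 3,  b[12] = 8,  b[13] = 11,  b[14] = 6,  b[15] = 4,  b[16] = 10,  b[17] = 1,  b[18] = 11,  b[19] = 12,  b[20] = 10,  b[21] = 9,  b[22] = 6,  b[23] = 2,  b[24] = 8,  b[25] = 10,  b[26] = 5,  b[27] = 2,  b[28] = 7,  b[29] = 9,  b[30] = 3.
The sequence repeats with period 28.
(7613 - 1) mod 28 = 24, so b[7613] = b[25] = 10.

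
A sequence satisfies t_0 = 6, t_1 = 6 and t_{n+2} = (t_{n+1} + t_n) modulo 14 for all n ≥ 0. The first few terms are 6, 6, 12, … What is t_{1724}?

We have t_0 = 6,  t_1 = 6,  t_2 = 12,  t_3 = 4,  t_4 = 2,  t_5 = 6,  t_6 = 8,  t_7 = 0,  t_8 = 8,  t_9 = 8,  t_{10} = 2,  t_{11} = 10,  t_{12} = 12,  t_{13} = 8,  t_{14} = 6,  t_{15} = 0,  t_{16} = 6,  t_{17} = 6.
The sequence repeats with period 16.
(1724 - 0) mod 16 = 12, so t_{1724} = t_{12} = 12.

12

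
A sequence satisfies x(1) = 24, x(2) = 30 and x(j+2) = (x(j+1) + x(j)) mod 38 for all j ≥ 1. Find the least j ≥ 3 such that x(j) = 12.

8

Listing terms: x(1) = 24; x(2) = 30; x(3) = 16; x(4) = 8; x(5) = 24; x(6) = 32; x(7) = 18; x(8) = 12; x(9) = 30; x(10) = 4; x(11) = 34; x(12) = 0; x(13) = 34; x(14) = 34; x(15) = 30; x(16) = 26; x(17) = 18; x(18) = 6; x(19) = 24; x(20) = 30.
Since (x(19), x(20)) = (x(1), x(2)) = (24, 30) (two consecutive terms determine the rest), the sequence is periodic with period 18.
The value 12 first appears (with j ≥ 3) at x(8).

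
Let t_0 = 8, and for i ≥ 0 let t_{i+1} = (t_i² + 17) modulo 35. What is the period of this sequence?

6

Computing terms: t_0 = 8,  t_1 = 11,  t_2 = 33,  t_3 = 21,  t_4 = 3,  t_5 = 26,  t_6 = 28,  t_7 = 31,  t_8 = 33.
Since t_8 = t_2 = 33, the sequence is eventually periodic: after a pre-period of length 2 it cycles with period 6.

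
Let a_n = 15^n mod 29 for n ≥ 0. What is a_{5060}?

Computing terms: a_0 = 1, a_1 = 15, a_2 = 22, a_3 = 11, a_4 = 20, a_5 = 10, a_6 = 5, a_7 = 17, a_8 = 23, a_9 = 26, a_{10} = 13, a_{11} = 21, a_{12} = 25, a_{13} = 27, a_{14} = 28, a_{15} = 14, a_{16} = 7, a_{17} = 18, a_{18} = 9, a_{19} = 19, a_{20} = 24, a_{21} = 12, a_{22} = 6, a_{23} = 3, a_{24} = 16, a_{25} = 8, a_{26} = 4, a_{27} = 2, a_{28} = 1.
The sequence repeats with period 28.
(5060 - 0) mod 28 = 20, so a_{5060} = a_{20} = 24.

24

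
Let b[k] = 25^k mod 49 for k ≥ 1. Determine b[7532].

Computing terms: b[1] = 25,  b[2] = 37,  b[3] = 43,  b[4] = 46,  b[5] = 23,  b[6] = 36,  b[7] = 18,  b[8] = 9,  b[9] = 29,  b[10] = 39,  b[11] = 44,  b[12] = 22,  b[13] = 11,  b[14] = 30,  b[15] = 15,  b[16] = 32,  b[17] = 16,  b[18] = 8,  b[19] = 4,  b[20] = 2,  b[21] = 1,  b[22] = 25.
The sequence repeats with period 21.
So b[7532] = b[1 + ((7532-1) mod 21)] = b[14] = 30.

30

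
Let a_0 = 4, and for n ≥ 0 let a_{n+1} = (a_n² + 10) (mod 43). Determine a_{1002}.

8

a_0 = 4, a_1 = 26, a_2 = 41, a_3 = 14, a_4 = 34, a_5 = 5, a_6 = 35, a_7 = 31, a_8 = 25, a_9 = 33, a_{10} = 24, a_{11} = 27, a_{12} = 8, a_{13} = 31.
Since a_{13} = a_7 = 31, the sequence is eventually periodic: after a pre-period of length 7 it cycles with period 6.
For n ≥ 7, a_n depends only on (n - 7) mod 6. (1002 - 7) mod 6 = 5, so a_{1002} = a_{12} = 8.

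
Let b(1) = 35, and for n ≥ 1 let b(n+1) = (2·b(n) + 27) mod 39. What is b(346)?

Computing terms: b(1) = 35,  b(2) = 19,  b(3) = 26,  b(4) = 1,  b(5) = 29,  b(6) = 7,  b(7) = 2,  b(8) = 31,  b(9) = 11,  b(10) = 10,  b(11) = 8,  b(12) = 4,  b(13) = 35.
Since b(13) = b(1) = 35, the sequence is periodic with period 12.
So b(346) = b(1 + ((346-1) mod 12)) = b(10) = 10.

10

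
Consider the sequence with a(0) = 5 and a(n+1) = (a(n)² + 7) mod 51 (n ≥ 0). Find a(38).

50

Computing terms: a(0) = 5, a(1) = 32, a(2) = 11, a(3) = 26, a(4) = 20, a(5) = 50, a(6) = 8, a(7) = 20.
Since a(7) = a(4) = 20, the sequence is eventually periodic: after a pre-period of length 4 it cycles with period 3.
For n ≥ 4, a(n) depends only on (n - 4) mod 3. (38 - 4) mod 3 = 1, so a(38) = a(5) = 50.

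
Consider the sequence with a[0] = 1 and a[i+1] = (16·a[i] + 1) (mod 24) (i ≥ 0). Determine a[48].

We have a[0] = 1; a[1] = 17; a[2] = 9; a[3] = 1.
Since a[3] = a[0] = 1, the sequence is periodic with period 3.
(48 - 0) mod 3 = 0, so a[48] = a[0] = 1.

1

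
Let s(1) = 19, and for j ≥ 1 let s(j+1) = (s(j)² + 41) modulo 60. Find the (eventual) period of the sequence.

s(1) = 19,  s(2) = 42,  s(3) = 5,  s(4) = 6,  s(5) = 17,  s(6) = 30,  s(7) = 41,  s(8) = 42.
Since s(8) = s(2) = 42, the sequence is eventually periodic: after a pre-period of length 1 it cycles with period 6.

6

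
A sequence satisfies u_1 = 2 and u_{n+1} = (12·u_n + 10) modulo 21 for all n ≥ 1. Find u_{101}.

10

Computing terms: u_1 = 2,  u_2 = 13,  u_3 = 19,  u_4 = 7,  u_5 = 10,  u_6 = 4,  u_7 = 16,  u_8 = 13.
Since u_8 = u_2 = 13, the sequence is eventually periodic: after a pre-period of length 1 it cycles with period 6.
For n ≥ 2, u_n depends only on (n - 2) mod 6. (101 - 2) mod 6 = 3, so u_{101} = u_5 = 10.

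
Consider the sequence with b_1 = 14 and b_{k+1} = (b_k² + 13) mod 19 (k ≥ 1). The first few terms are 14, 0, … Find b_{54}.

We have b_1 = 14; b_2 = 0; b_3 = 13; b_4 = 11; b_5 = 1; b_6 = 14.
The sequence repeats with period 5.
(54 - 1) mod 5 = 3, so b_{54} = b_4 = 11.

11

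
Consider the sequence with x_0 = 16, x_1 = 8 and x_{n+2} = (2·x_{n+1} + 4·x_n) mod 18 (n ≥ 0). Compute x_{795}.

Computing terms: x_0 = 16, x_1 = 8, x_2 = 8, x_3 = 12, x_4 = 2, x_5 = 16, x_6 = 4, x_7 = 0, x_8 = 16, x_9 = 14, x_{10} = 2, x_{11} = 6, x_{12} = 2, x_{13} = 10, x_{14} = 10, x_{15} = 6, x_{16} = 16, x_{17} = 2, x_{18} = 14, x_{19} = 0, x_{20} = 2, x_{21} = 4, x_{22} = 16, x_{23} = 12, x_{24} = 16, x_{25} = 8.
The sequence repeats with period 24.
(795 - 0) mod 24 = 3, so x_{795} = x_3 = 12.

12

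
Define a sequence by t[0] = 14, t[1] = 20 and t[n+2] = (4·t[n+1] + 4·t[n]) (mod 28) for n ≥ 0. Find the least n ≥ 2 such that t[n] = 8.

3

Computing terms: t[0] = 14; t[1] = 20; t[2] = 24; t[3] = 8; t[4] = 16; t[5] = 12; t[6] = 0; t[7] = 20; t[8] = 24.
Since (t[7], t[8]) = (t[1], t[2]) = (20, 24) (two consecutive terms determine the rest), the sequence is eventually periodic: after a pre-period of length 1 it cycles with period 6.
The value 8 first appears (with n ≥ 2) at t[3].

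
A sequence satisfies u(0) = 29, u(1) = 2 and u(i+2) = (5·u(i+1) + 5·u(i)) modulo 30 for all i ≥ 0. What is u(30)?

We have u(0) = 29, u(1) = 2, u(2) = 5, u(3) = 5, u(4) = 20, u(5) = 5, u(6) = 5.
Since (u(5), u(6)) = (u(2), u(3)) = (5, 5) (two consecutive terms determine the rest), the sequence is eventually periodic: after a pre-period of length 2 it cycles with period 3.
For i ≥ 2, u(i) depends only on (i - 2) mod 3. (30 - 2) mod 3 = 1, so u(30) = u(3) = 5.

5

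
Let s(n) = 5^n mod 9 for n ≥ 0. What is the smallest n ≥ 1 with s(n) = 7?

2

s(0) = 1, s(1) = 5, s(2) = 7, s(3) = 8, s(4) = 4, s(5) = 2, s(6) = 1.
Since s(6) = s(0) = 1, the sequence is periodic with period 6.
The value 7 first appears (with n ≥ 1) at s(2).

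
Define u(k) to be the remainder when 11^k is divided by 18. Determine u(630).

1

Computing terms: u(0) = 1,  u(1) = 11,  u(2) = 13,  u(3) = 17,  u(4) = 7,  u(5) = 5,  u(6) = 1.
The sequence repeats with period 6.
(630 - 0) mod 6 = 0, so u(630) = u(0) = 1.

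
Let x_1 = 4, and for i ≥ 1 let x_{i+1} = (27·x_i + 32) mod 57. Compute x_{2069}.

Computing terms: x_1 = 4,  x_2 = 26,  x_3 = 50,  x_4 = 14,  x_5 = 11,  x_6 = 44,  x_7 = 23,  x_8 = 26.
Since x_8 = x_2 = 26, the sequence is eventually periodic: after a pre-period of length 1 it cycles with period 6.
For i ≥ 2, x_i depends only on (i - 2) mod 6. (2069 - 2) mod 6 = 3, so x_{2069} = x_5 = 11.

11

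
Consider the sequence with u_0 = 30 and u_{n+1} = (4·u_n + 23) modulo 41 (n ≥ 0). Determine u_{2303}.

25

u_0 = 30, u_1 = 20, u_2 = 21, u_3 = 25, u_4 = 0, u_5 = 23, u_6 = 33, u_7 = 32, u_8 = 28, u_9 = 12, u_{10} = 30.
Since u_{10} = u_0 = 30, the sequence is periodic with period 10.
So u_{2303} = u_{0 + ((2303-0) mod 10)} = u_3 = 25.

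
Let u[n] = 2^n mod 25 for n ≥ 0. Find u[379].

13

Computing terms: u[0] = 1, u[1] = 2, u[2] = 4, u[3] = 8, u[4] = 16, u[5] = 7, u[6] = 14, u[7] = 3, u[8] = 6, u[9] = 12, u[10] = 24, u[11] = 23, u[12] = 21, u[13] = 17, u[14] = 9, u[15] = 18, u[16] = 11, u[17] = 22, u[18] = 19, u[19] = 13, u[20] = 1.
Since u[20] = u[0] = 1, the sequence is periodic with period 20.
So u[379] = u[0 + ((379-0) mod 20)] = u[19] = 13.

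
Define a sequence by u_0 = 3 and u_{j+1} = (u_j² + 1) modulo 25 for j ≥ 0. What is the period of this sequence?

u_0 = 3, u_1 = 10, u_2 = 1, u_3 = 2, u_4 = 5, u_5 = 1.
Since u_5 = u_2 = 1, the sequence is eventually periodic: after a pre-period of length 2 it cycles with period 3.

3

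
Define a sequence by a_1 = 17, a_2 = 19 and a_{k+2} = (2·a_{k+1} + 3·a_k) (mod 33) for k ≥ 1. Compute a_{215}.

11

Listing terms: a_1 = 17,  a_2 = 19,  a_3 = 23,  a_4 = 4,  a_5 = 11,  a_6 = 1,  a_7 = 2,  a_8 = 7,  a_9 = 20,  a_{10} = 28,  a_{11} = 17,  a_{12} = 19.
Since (a_{11}, a_{12}) = (a_1, a_2) = (17, 19) (two consecutive terms determine the rest), the sequence is periodic with period 10.
(215 - 1) mod 10 = 4, so a_{215} = a_5 = 11.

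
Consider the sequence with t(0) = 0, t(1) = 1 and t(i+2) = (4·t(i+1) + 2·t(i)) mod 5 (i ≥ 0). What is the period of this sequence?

Computing terms: t(0) = 0,  t(1) = 1,  t(2) = 4,  t(3) = 3,  t(4) = 0,  t(5) = 1.
The sequence repeats with period 4.

4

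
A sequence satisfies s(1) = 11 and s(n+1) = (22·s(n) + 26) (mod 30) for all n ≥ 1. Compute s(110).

s(1) = 11; s(2) = 28; s(3) = 12; s(4) = 20; s(5) = 16; s(6) = 18; s(7) = 2; s(8) = 10; s(9) = 6; s(10) = 8; s(11) = 22; s(12) = 0; s(13) = 26; s(14) = 28.
Since s(14) = s(2) = 28, the sequence is eventually periodic: after a pre-period of length 1 it cycles with period 12.
For n ≥ 2, s(n) depends only on (n - 2) mod 12. (110 - 2) mod 12 = 0, so s(110) = s(2) = 28.

28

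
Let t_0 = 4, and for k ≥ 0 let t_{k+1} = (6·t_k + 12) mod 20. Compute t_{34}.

Computing terms: t_0 = 4; t_1 = 16; t_2 = 8; t_3 = 0; t_4 = 12; t_5 = 4.
Since t_5 = t_0 = 4, the sequence is periodic with period 5.
(34 - 0) mod 5 = 4, so t_{34} = t_4 = 12.

12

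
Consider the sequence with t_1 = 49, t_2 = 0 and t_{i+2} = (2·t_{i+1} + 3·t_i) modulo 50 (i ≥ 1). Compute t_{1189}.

t_1 = 49,  t_2 = 0,  t_3 = 47,  t_4 = 44,  t_5 = 29,  t_6 = 40,  t_7 = 17,  t_8 = 4,  t_9 = 9,  t_{10} = 30,  t_{11} = 37,  t_{12} = 14,  t_{13} = 39,  t_{14} = 20,  t_{15} = 7,  t_{16} = 24,  t_{17} = 19,  t_{18} = 10,  t_{19} = 27,  t_{20} = 34,  t_{21} = 49,  t_{22} = 0.
Since (t_{21}, t_{22}) = (t_1, t_2) = (49, 0) (two consecutive terms determine the rest), the sequence is periodic with period 20.
So t_{1189} = t_{1 + ((1189-1) mod 20)} = t_9 = 9.

9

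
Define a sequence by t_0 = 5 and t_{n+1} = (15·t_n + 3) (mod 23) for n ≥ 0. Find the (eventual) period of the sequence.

22

We have t_0 = 5; t_1 = 9; t_2 = 0; t_3 = 3; t_4 = 2; t_5 = 10; t_6 = 15; t_7 = 21; t_8 = 19; t_9 = 12; t_{10} = 22; t_{11} = 11; t_{12} = 7; t_{13} = 16; t_{14} = 13; t_{15} = 14; t_{16} = 6; t_{17} = 1; t_{18} = 18; t_{19} = 20; t_{20} = 4; t_{21} = 17; t_{22} = 5.
Since t_{22} = t_0 = 5, the sequence is periodic with period 22.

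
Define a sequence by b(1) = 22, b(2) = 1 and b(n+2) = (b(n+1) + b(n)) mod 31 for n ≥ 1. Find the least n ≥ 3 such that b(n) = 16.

Computing terms: b(1) = 22,  b(2) = 1,  b(3) = 23,  b(4) = 24,  b(5) = 16,  b(6) = 9,  b(7) = 25,  b(8) = 3,  b(9) = 28,  b(10) = 0,  b(11) = 28,  b(12) = 28,  b(13) = 25,  b(14) = 22,  b(15) = 16,  b(16) = 7,  b(17) = 23,  b(18) = 30,  b(19) = 22,  b(20) = 21,  b(21) = 12,  b(22) = 2,  b(23) = 14,  b(24) = 16,  b(25) = 30,  b(26) = 15,  b(27) = 14,  b(28) = 29,  b(29) = 12,  b(30) = 10,  b(31) = 22,  b(32) = 1.
Since (b(31), b(32)) = (b(1), b(2)) = (22, 1) (two consecutive terms determine the rest), the sequence is periodic with period 30.
The value 16 first appears (with n ≥ 3) at b(5).

5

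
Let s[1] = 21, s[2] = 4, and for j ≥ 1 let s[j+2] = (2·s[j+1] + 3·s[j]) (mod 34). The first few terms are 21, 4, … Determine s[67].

3

Listing terms: s[1] = 21, s[2] = 4, s[3] = 3, s[4] = 18, s[5] = 11, s[6] = 8, s[7] = 15, s[8] = 20, s[9] = 17, s[10] = 26, s[11] = 1, s[12] = 12, s[13] = 27, s[14] = 22, s[15] = 23, s[16] = 10, s[17] = 21, s[18] = 4.
Since (s[17], s[18]) = (s[1], s[2]) = (21, 4) (two consecutive terms determine the rest), the sequence is periodic with period 16.
(67 - 1) mod 16 = 2, so s[67] = s[3] = 3.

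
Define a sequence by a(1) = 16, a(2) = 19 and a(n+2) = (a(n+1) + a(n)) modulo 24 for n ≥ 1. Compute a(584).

15

a(1) = 16,  a(2) = 19,  a(3) = 11,  a(4) = 6,  a(5) = 17,  a(6) = 23,  a(7) = 16,  a(8) = 15,  a(9) = 7,  a(10) = 22,  a(11) = 5,  a(12) = 3,  a(13) = 8,  a(14) = 11,  a(15) = 19,  a(16) = 6,  a(17) = 1,  a(18) = 7,  a(19) = 8,  a(20) = 15,  a(21) = 23,  a(22) = 14,  a(23) = 13,  a(24) = 3,  a(25) = 16,  a(26) = 19.
Since (a(25), a(26)) = (a(1), a(2)) = (16, 19) (two consecutive terms determine the rest), the sequence is periodic with period 24.
So a(584) = a(1 + ((584-1) mod 24)) = a(8) = 15.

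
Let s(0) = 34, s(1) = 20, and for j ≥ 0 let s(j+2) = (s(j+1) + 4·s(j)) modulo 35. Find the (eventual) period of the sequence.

48

Computing terms: s(0) = 34,  s(1) = 20,  s(2) = 16,  s(3) = 26,  s(4) = 20,  s(5) = 19,  s(6) = 29,  s(7) = 0,  s(8) = 11,  s(9) = 11,  s(10) = 20,  s(11) = 29,  s(12) = 4,  s(13) = 15,  s(14) = 31,  s(15) = 21,  s(16) = 5,  s(17) = 19,  s(18) = 4,  s(19) = 10,  s(20) = 26,  s(21) = 31,  s(22) = 30,  s(23) = 14,  s(24) = 29,  s(25) = 15,  s(26) = 26,  s(27) = 16,  s(28) = 15,  s(29) = 9,  s(30) = 34,  s(31) = 0,  s(32) = 31,  s(33) = 31,  s(34) = 15,  s(35) = 34,  s(36) = 24,  s(37) = 20,  s(38) = 11,  s(39) = 21,  s(40) = 30,  s(41) = 9,  s(42) = 24,  s(43) = 25,  s(44) = 16,  s(45) = 11,  s(46) = 5,  s(47) = 14,  s(48) = 34,  s(49) = 20.
The sequence repeats with period 48.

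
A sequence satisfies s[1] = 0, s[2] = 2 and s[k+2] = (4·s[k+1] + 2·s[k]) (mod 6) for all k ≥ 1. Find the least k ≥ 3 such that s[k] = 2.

s[1] = 0,  s[2] = 2,  s[3] = 2,  s[4] = 0,  s[5] = 4,  s[6] = 4,  s[7] = 0,  s[8] = 2.
The sequence repeats with period 6.
The value 2 first appears (with k ≥ 3) at s[3].

3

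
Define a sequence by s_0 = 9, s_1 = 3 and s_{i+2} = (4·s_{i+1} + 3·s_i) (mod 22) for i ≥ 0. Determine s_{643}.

We have s_0 = 9, s_1 = 3, s_2 = 17, s_3 = 11, s_4 = 7, s_5 = 17, s_6 = 1, s_7 = 11, s_8 = 3, s_9 = 1, s_{10} = 13, s_{11} = 11, s_{12} = 17, s_{13} = 13, s_{14} = 15, s_{15} = 11, s_{16} = 1, s_{17} = 15, s_{18} = 19, s_{19} = 11, s_{20} = 13, s_{21} = 19, s_{22} = 5, s_{23} = 11, s_{24} = 15, s_{25} = 5, s_{26} = 21, s_{27} = 11, s_{28} = 19, s_{29} = 21, s_{30} = 9, s_{31} = 11, s_{32} = 5, s_{33} = 9, s_{34} = 7, s_{35} = 11, s_{36} = 21, s_{37} = 7, s_{38} = 3, s_{39} = 11, s_{40} = 9, s_{41} = 3.
Since (s_{40}, s_{41}) = (s_0, s_1) = (9, 3) (two consecutive terms determine the rest), the sequence is periodic with period 40.
So s_{643} = s_{0 + ((643-0) mod 40)} = s_3 = 11.

11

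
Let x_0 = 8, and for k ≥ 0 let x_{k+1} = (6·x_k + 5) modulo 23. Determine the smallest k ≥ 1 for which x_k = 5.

9

x_0 = 8, x_1 = 7, x_2 = 1, x_3 = 11, x_4 = 2, x_5 = 17, x_6 = 15, x_7 = 3, x_8 = 0, x_9 = 5, x_{10} = 12, x_{11} = 8.
The sequence repeats with period 11.
The value 5 first appears (with k ≥ 1) at x_9.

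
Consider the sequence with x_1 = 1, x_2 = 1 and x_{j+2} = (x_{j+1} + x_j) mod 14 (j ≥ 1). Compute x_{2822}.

Listing terms: x_1 = 1; x_2 = 1; x_3 = 2; x_4 = 3; x_5 = 5; x_6 = 8; x_7 = 13; x_8 = 7; x_9 = 6; x_{10} = 13; x_{11} = 5; x_{12} = 4; x_{13} = 9; x_{14} = 13; x_{15} = 8; x_{16} = 7; x_{17} = 1; x_{18} = 8; x_{19} = 9; x_{20} = 3; x_{21} = 12; x_{22} = 1; x_{23} = 13; x_{24} = 0; x_{25} = 13; x_{26} = 13; x_{27} = 12; x_{28} = 11; x_{29} = 9; x_{30} = 6; x_{31} = 1; x_{32} = 7; x_{33} = 8; x_{34} = 1; x_{35} = 9; x_{36} = 10; x_{37} = 5; x_{38} = 1; x_{39} = 6; x_{40} = 7; x_{41} = 13; x_{42} = 6; x_{43} = 5; x_{44} = 11; x_{45} = 2; x_{46} = 13; x_{47} = 1; x_{48} = 0; x_{49} = 1; x_{50} = 1.
The sequence repeats with period 48.
(2822 - 1) mod 48 = 37, so x_{2822} = x_{38} = 1.

1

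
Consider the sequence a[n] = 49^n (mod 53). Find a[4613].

10

Listing terms: a[0] = 1,  a[1] = 49,  a[2] = 16,  a[3] = 42,  a[4] = 44,  a[5] = 36,  a[6] = 15,  a[7] = 46,  a[8] = 28,  a[9] = 47,  a[10] = 24,  a[11] = 10,  a[12] = 13,  a[13] = 1.
Since a[13] = a[0] = 1, the sequence is periodic with period 13.
So a[4613] = a[0 + ((4613-0) mod 13)] = a[11] = 10.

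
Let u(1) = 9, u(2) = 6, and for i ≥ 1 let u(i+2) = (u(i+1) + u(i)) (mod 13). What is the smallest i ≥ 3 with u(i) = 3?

We have u(1) = 9,  u(2) = 6,  u(3) = 2,  u(4) = 8,  u(5) = 10,  u(6) = 5,  u(7) = 2,  u(8) = 7,  u(9) = 9,  u(10) = 3,  u(11) = 12,  u(12) = 2,  u(13) = 1,  u(14) = 3,  u(15) = 4,  u(16) = 7,  u(17) = 11,  u(18) = 5,  u(19) = 3,  u(20) = 8,  u(21) = 11,  u(22) = 6,  u(23) = 4,  u(24) = 10,  u(25) = 1,  u(26) = 11,  u(27) = 12,  u(28) = 10,  u(29) = 9,  u(30) = 6.
Since (u(29), u(30)) = (u(1), u(2)) = (9, 6) (two consecutive terms determine the rest), the sequence is periodic with period 28.
The value 3 first appears (with i ≥ 3) at u(10).

10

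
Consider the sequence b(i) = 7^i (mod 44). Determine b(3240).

1

Listing terms: b(1) = 7,  b(2) = 5,  b(3) = 35,  b(4) = 25,  b(5) = 43,  b(6) = 37,  b(7) = 39,  b(8) = 9,  b(9) = 19,  b(10) = 1,  b(11) = 7.
The sequence repeats with period 10.
So b(3240) = b(1 + ((3240-1) mod 10)) = b(10) = 1.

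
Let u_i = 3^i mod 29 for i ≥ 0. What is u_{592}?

23

Listing terms: u_0 = 1, u_1 = 3, u_2 = 9, u_3 = 27, u_4 = 23, u_5 = 11, u_6 = 4, u_7 = 12, u_8 = 7, u_9 = 21, u_{10} = 5, u_{11} = 15, u_{12} = 16, u_{13} = 19, u_{14} = 28, u_{15} = 26, u_{16} = 20, u_{17} = 2, u_{18} = 6, u_{19} = 18, u_{20} = 25, u_{21} = 17, u_{22} = 22, u_{23} = 8, u_{24} = 24, u_{25} = 14, u_{26} = 13, u_{27} = 10, u_{28} = 1.
The sequence repeats with period 28.
So u_{592} = u_{0 + ((592-0) mod 28)} = u_4 = 23.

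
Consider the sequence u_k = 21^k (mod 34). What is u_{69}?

We have u_1 = 21,  u_2 = 33,  u_3 = 13,  u_4 = 1,  u_5 = 21.
The sequence repeats with period 4.
So u_{69} = u_{1 + ((69-1) mod 4)} = u_1 = 21.

21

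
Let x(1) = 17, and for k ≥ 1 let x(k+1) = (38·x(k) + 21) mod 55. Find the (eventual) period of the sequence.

x(1) = 17; x(2) = 7; x(3) = 12; x(4) = 37; x(5) = 52; x(6) = 17.
Since x(6) = x(1) = 17, the sequence is periodic with period 5.

5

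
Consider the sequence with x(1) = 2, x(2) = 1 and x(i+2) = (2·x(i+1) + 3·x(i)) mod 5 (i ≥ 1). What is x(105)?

x(1) = 2, x(2) = 1, x(3) = 3, x(4) = 4, x(5) = 2, x(6) = 1.
The sequence repeats with period 4.
(105 - 1) mod 4 = 0, so x(105) = x(1) = 2.

2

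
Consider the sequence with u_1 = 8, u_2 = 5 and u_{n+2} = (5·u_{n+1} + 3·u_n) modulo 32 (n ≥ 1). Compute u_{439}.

0

We have u_1 = 8; u_2 = 5; u_3 = 17; u_4 = 4; u_5 = 7; u_6 = 15; u_7 = 0; u_8 = 13; u_9 = 1; u_{10} = 12; u_{11} = 31; u_{12} = 31; u_{13} = 24; u_{14} = 21; u_{15} = 17; u_{16} = 20; u_{17} = 23; u_{18} = 15; u_{19} = 16; u_{20} = 29; u_{21} = 1; u_{22} = 28; u_{23} = 15; u_{24} = 31; u_{25} = 8; u_{26} = 5.
The sequence repeats with period 24.
So u_{439} = u_{1 + ((439-1) mod 24)} = u_7 = 0.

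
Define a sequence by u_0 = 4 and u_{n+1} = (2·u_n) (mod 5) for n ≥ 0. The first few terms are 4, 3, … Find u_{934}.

1

We have u_0 = 4, u_1 = 3, u_2 = 1, u_3 = 2, u_4 = 4.
Since u_4 = u_0 = 4, the sequence is periodic with period 4.
(934 - 0) mod 4 = 2, so u_{934} = u_2 = 1.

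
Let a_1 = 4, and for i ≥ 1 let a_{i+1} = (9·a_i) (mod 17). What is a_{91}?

1

a_1 = 4, a_2 = 2, a_3 = 1, a_4 = 9, a_5 = 13, a_6 = 15, a_7 = 16, a_8 = 8, a_9 = 4.
The sequence repeats with period 8.
(91 - 1) mod 8 = 2, so a_{91} = a_3 = 1.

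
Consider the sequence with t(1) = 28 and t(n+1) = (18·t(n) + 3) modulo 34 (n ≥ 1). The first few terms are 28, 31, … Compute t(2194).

t(1) = 28; t(2) = 31; t(3) = 17; t(4) = 3; t(5) = 23; t(6) = 9; t(7) = 29; t(8) = 15; t(9) = 1; t(10) = 21; t(11) = 7; t(12) = 27; t(13) = 13; t(14) = 33; t(15) = 19; t(16) = 5; t(17) = 25; t(18) = 11; t(19) = 31.
Since t(19) = t(2) = 31, the sequence is eventually periodic: after a pre-period of length 1 it cycles with period 17.
For n ≥ 2, t(n) depends only on (n - 2) mod 17. (2194 - 2) mod 17 = 16, so t(2194) = t(18) = 11.

11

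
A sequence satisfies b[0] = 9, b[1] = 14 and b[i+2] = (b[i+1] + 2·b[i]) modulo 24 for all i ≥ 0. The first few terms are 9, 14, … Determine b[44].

20

We have b[0] = 9; b[1] = 14; b[2] = 8; b[3] = 12; b[4] = 4; b[5] = 4; b[6] = 12; b[7] = 20; b[8] = 20; b[9] = 12; b[10] = 4.
Since (b[9], b[10]) = (b[3], b[4]) = (12, 4) (two consecutive terms determine the rest), the sequence is eventually periodic: after a pre-period of length 3 it cycles with period 6.
For i ≥ 3, b[i] depends only on (i - 3) mod 6. (44 - 3) mod 6 = 5, so b[44] = b[8] = 20.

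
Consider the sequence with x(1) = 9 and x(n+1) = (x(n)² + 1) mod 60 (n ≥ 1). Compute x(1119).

5

Listing terms: x(1) = 9,  x(2) = 22,  x(3) = 5,  x(4) = 26,  x(5) = 17,  x(6) = 50,  x(7) = 41,  x(8) = 2,  x(9) = 5.
Since x(9) = x(3) = 5, the sequence is eventually periodic: after a pre-period of length 2 it cycles with period 6.
For n ≥ 3, x(n) depends only on (n - 3) mod 6. (1119 - 3) mod 6 = 0, so x(1119) = x(3) = 5.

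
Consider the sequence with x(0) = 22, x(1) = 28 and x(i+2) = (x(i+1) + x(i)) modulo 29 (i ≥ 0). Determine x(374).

x(0) = 22; x(1) = 28; x(2) = 21; x(3) = 20; x(4) = 12; x(5) = 3; x(6) = 15; x(7) = 18; x(8) = 4; x(9) = 22; x(10) = 26; x(11) = 19; x(12) = 16; x(13) = 6; x(14) = 22; x(15) = 28.
Since (x(14), x(15)) = (x(0), x(1)) = (22, 28) (two consecutive terms determine the rest), the sequence is periodic with period 14.
So x(374) = x(0 + ((374-0) mod 14)) = x(10) = 26.

26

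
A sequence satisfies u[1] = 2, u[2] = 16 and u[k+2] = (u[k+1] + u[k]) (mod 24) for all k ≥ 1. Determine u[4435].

18

u[1] = 2, u[2] = 16, u[3] = 18, u[4] = 10, u[5] = 4, u[6] = 14, u[7] = 18, u[8] = 8, u[9] = 2, u[10] = 10, u[11] = 12, u[12] = 22, u[13] = 10, u[14] = 8, u[15] = 18, u[16] = 2, u[17] = 20, u[18] = 22, u[19] = 18, u[20] = 16, u[21] = 10, u[22] = 2, u[23] = 12, u[24] = 14, u[25] = 2, u[26] = 16.
Since (u[25], u[26]) = (u[1], u[2]) = (2, 16) (two consecutive terms determine the rest), the sequence is periodic with period 24.
So u[4435] = u[1 + ((4435-1) mod 24)] = u[19] = 18.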